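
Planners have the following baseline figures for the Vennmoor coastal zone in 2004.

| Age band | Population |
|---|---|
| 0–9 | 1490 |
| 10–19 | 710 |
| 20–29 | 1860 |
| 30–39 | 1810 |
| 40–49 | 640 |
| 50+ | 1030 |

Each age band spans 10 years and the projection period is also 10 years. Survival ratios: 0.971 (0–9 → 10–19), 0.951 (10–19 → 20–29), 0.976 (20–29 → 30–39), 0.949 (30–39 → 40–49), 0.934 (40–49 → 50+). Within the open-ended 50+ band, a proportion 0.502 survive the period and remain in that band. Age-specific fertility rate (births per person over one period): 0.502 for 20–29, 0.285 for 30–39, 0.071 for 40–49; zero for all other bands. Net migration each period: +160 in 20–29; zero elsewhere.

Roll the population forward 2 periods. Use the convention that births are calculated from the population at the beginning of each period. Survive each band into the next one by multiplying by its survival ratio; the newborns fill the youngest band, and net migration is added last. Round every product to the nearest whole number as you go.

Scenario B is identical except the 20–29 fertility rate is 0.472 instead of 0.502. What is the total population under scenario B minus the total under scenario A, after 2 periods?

-80

— Period 1 —
Births: 1860 × 0.502 = 934, 1810 × 0.285 = 516, 640 × 0.071 = 45 — total 1495
10–19: 1490 × 0.971 = 1447
20–29: 710 × 0.951 = 675
30–39: 1860 × 0.976 = 1815
40–49: 1810 × 0.949 = 1718
50+: 640 × 0.934 + 1030 × 0.502 = 598 + 517 = 1115
Net migration: 20–29 + 160 → 835
Population now: 0–9=1495, 10–19=1447, 20–29=835, 30–39=1815, 40–49=1718, 50+=1115
— Period 2 —
Births: 835 × 0.502 = 419, 1815 × 0.285 = 517, 1718 × 0.071 = 122 — total 1058
10–19: 1495 × 0.971 = 1452
20–29: 1447 × 0.951 = 1376
30–39: 835 × 0.976 = 815
40–49: 1815 × 0.949 = 1722
50+: 1718 × 0.934 + 1115 × 0.502 = 1605 + 560 = 2165
Net migration: 20–29 + 160 → 1536
Population now: 0–9=1058, 10–19=1452, 20–29=1536, 30–39=815, 40–49=1722, 50+=2165
Scenario A total after 2 periods: 8748
Scenario B projection —
— Period 1 —
Births: 1860 × 0.472 = 878, 1810 × 0.285 = 516, 640 × 0.071 = 45 — total 1439
10–19: 1490 × 0.971 = 1447
20–29: 710 × 0.951 = 675
30–39: 1860 × 0.976 = 1815
40–49: 1810 × 0.949 = 1718
50+: 640 × 0.934 + 1030 × 0.502 = 598 + 517 = 1115
Net migration: 20–29 + 160 → 835
Population now: 0–9=1439, 10–19=1447, 20–29=835, 30–39=1815, 40–49=1718, 50+=1115
— Period 2 —
Births: 835 × 0.472 = 394, 1815 × 0.285 = 517, 1718 × 0.071 = 122 — total 1033
10–19: 1439 × 0.971 = 1397
20–29: 1447 × 0.951 = 1376
30–39: 835 × 0.976 = 815
40–49: 1815 × 0.949 = 1722
50+: 1718 × 0.934 + 1115 × 0.502 = 1605 + 560 = 2165
Net migration: 20–29 + 160 → 1536
Population now: 0–9=1033, 10–19=1397, 20–29=1536, 30–39=815, 40–49=1722, 50+=2165
Scenario B total after 2 periods: 8668
Difference B − A = 8668 − 8748 = -80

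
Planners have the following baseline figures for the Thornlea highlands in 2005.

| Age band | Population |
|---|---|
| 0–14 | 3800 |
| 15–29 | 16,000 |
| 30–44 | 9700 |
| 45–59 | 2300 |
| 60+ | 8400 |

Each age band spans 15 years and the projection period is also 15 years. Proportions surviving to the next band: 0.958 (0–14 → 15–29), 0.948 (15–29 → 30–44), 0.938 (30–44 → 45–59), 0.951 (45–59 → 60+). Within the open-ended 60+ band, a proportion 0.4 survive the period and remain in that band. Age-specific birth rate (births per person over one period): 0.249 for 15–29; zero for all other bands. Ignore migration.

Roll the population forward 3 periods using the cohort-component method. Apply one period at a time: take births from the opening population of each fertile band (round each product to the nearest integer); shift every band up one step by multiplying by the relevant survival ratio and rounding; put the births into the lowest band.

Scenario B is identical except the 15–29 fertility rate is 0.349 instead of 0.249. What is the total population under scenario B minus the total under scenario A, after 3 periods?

2718

Let band 1 be 0–14 through band 5 = 60+.
[period 1]
Births: 16000 × 0.249 = 3984
Band 2: 3800 × 0.958 = 3640
Band 3: 16000 × 0.948 = 15168
Band 4: 9700 × 0.938 = 9099
Band 5: 2300 × 0.951 + 8400 × 0.4 = 2187 + 3360 = 5547
Population now: 0–14=3984, 15–29=3640, 30–44=15168, 45–59=9099, 60+=5547
[period 2]
Births: 3640 × 0.249 = 906
Band 2: 3984 × 0.958 = 3817
Band 3: 3640 × 0.948 = 3451
Band 4: 15168 × 0.938 = 14228
Band 5: 9099 × 0.951 + 5547 × 0.4 = 8653 + 2219 = 10872
Population now: 0–14=906, 15–29=3817, 30–44=3451, 45–59=14228, 60+=10872
[period 3]
Births: 3817 × 0.249 = 950
Band 2: 906 × 0.958 = 868
Band 3: 3817 × 0.948 = 3619
Band 4: 3451 × 0.938 = 3237
Band 5: 14228 × 0.951 + 10872 × 0.4 = 13531 + 4349 = 17880
Population now: 0–14=950, 15–29=868, 30–44=3619, 45–59=3237, 60+=17880
Scenario A total after 3 periods: 26554
Scenario B projection —
[period 1]
Births: 16000 × 0.349 = 5584
Band 2: 3800 × 0.958 = 3640
Band 3: 16000 × 0.948 = 15168
Band 4: 9700 × 0.938 = 9099
Band 5: 2300 × 0.951 + 8400 × 0.4 = 2187 + 3360 = 5547
Population now: 0–14=5584, 15–29=3640, 30–44=15168, 45–59=9099, 60+=5547
[period 2]
Births: 3640 × 0.349 = 1270
Band 2: 5584 × 0.958 = 5349
Band 3: 3640 × 0.948 = 3451
Band 4: 15168 × 0.938 = 14228
Band 5: 9099 × 0.951 + 5547 × 0.4 = 8653 + 2219 = 10872
Population now: 0–14=1270, 15–29=5349, 30–44=3451, 45–59=14228, 60+=10872
[period 3]
Births: 5349 × 0.349 = 1867
Band 2: 1270 × 0.958 = 1217
Band 3: 5349 × 0.948 = 5071
Band 4: 3451 × 0.938 = 3237
Band 5: 14228 × 0.951 + 10872 × 0.4 = 13531 + 4349 = 17880
Population now: 0–14=1867, 15–29=1217, 30–44=5071, 45–59=3237, 60+=17880
Scenario B total after 3 periods: 29272
Difference B − A = 29272 − 26554 = 2718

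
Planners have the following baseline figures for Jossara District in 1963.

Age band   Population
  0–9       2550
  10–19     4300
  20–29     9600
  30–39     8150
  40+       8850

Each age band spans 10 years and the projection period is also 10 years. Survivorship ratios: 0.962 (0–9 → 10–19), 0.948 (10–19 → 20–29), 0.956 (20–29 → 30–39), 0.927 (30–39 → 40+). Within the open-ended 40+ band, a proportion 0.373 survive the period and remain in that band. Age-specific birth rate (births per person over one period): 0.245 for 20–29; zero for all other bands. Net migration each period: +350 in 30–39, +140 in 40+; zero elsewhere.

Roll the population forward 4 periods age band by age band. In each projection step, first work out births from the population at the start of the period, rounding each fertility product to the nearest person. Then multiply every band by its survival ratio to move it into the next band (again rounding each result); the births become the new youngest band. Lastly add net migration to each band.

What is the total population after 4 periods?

— Period 1 —
Births: 9600 × 0.245 = 2352
10–19: 2550 × 0.962 = 2453
20–29: 4300 × 0.948 = 4076
30–39: 9600 × 0.956 = 9178
40+: 8150 × 0.927 + 8850 × 0.373 = 7555 + 3301 = 10856
Net migration: 30–39 + 350 → 9528; 40+ + 140 → 10996
Giving 2352 / 2453 / 4076 / 9528 / 10996.
— Period 2 —
Births: 4076 × 0.245 = 999
10–19: 2352 × 0.962 = 2263
20–29: 2453 × 0.948 = 2325
30–39: 4076 × 0.956 = 3897
40+: 9528 × 0.927 + 10996 × 0.373 = 8832 + 4102 = 12934
Net migration: 30–39 + 350 → 4247; 40+ + 140 → 13074
Giving 999 / 2263 / 2325 / 4247 / 13074.
— Period 3 —
Births: 2325 × 0.245 = 570
10–19: 999 × 0.962 = 961
20–29: 2263 × 0.948 = 2145
30–39: 2325 × 0.956 = 2223
40+: 4247 × 0.927 + 13074 × 0.373 = 3937 + 4877 = 8814
Net migration: 30–39 + 350 → 2573; 40+ + 140 → 8954
Giving 570 / 961 / 2145 / 2573 / 8954.
— Period 4 —
Births: 2145 × 0.245 = 526
10–19: 570 × 0.962 = 548
20–29: 961 × 0.948 = 911
30–39: 2145 × 0.956 = 2051
40+: 2573 × 0.927 + 8954 × 0.373 = 2385 + 3340 = 5725
Net migration: 30–39 + 350 → 2401; 40+ + 140 → 5865
Giving 526 / 548 / 911 / 2401 / 5865.
Total after period 4: 526 + 548 + 911 + 2401 + 5865 = 10251

10251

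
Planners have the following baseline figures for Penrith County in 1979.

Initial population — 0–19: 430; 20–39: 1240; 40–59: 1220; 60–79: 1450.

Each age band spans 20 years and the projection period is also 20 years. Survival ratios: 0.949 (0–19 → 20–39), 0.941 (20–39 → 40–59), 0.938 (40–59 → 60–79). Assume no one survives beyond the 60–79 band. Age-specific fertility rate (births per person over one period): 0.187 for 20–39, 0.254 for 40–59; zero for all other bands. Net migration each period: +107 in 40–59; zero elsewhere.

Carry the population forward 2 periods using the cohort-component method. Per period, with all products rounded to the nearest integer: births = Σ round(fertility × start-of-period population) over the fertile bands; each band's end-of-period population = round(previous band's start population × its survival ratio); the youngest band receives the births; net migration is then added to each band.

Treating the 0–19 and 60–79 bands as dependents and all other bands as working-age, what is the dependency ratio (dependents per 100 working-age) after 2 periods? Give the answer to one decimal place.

Numbering the bands 1..4 from youngest to oldest:
Period 1.
Births: 1240 × 0.187 = 232, 1220 × 0.254 = 310 — total 542
Band 2: 430 × 0.949 = 408
Band 3: 1240 × 0.941 = 1167
Band 4: 1220 × 0.938 = 1144
Net migration: Band 3 + 107 → 1274
Population now: 0–19=542, 20–39=408, 40–59=1274, 60–79=1144
Period 2.
Births: 408 × 0.187 = 76, 1274 × 0.254 = 324 — total 400
Band 2: 542 × 0.949 = 514
Band 3: 408 × 0.941 = 384
Band 4: 1274 × 0.938 = 1195
Net migration: Band 3 + 107 → 491
Population now: 0–19=400, 20–39=514, 40–59=491, 60–79=1195
Dependents (band 0–19 + band 60–79) = 400 + 1195 = 1595; working-age = 1005; ratio = 1595/1005 × 100 = 158.7

158.7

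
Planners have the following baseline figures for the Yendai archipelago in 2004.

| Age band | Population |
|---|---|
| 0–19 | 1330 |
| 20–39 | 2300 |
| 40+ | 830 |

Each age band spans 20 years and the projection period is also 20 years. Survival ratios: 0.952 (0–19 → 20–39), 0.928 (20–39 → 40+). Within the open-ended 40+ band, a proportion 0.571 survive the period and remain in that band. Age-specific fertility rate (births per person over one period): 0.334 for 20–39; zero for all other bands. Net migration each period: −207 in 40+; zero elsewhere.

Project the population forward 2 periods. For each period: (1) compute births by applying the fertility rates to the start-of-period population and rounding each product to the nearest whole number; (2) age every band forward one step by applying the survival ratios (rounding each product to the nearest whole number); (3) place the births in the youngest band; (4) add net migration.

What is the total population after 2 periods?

3493

Numbering the bands 1..3 from youngest to oldest:
Period 1.
Births: 2300 * 0.334 = 768
Band 2: 1330 * 0.952 = 1266
Band 3: 2300 * 0.928 + 830 * 0.571 = 2134 + 474 = 2608
Net migration: Band 3 − 207 → 2401
Giving 768 / 1266 / 2401.
Period 2.
Births: 1266 * 0.334 = 423
Band 2: 768 * 0.952 = 731
Band 3: 1266 * 0.928 + 2401 * 0.571 = 1175 + 1371 = 2546
Net migration: Band 3 − 207 → 2339
Giving 423 / 731 / 2339.
Total after period 2: 423 + 731 + 2339 = 3493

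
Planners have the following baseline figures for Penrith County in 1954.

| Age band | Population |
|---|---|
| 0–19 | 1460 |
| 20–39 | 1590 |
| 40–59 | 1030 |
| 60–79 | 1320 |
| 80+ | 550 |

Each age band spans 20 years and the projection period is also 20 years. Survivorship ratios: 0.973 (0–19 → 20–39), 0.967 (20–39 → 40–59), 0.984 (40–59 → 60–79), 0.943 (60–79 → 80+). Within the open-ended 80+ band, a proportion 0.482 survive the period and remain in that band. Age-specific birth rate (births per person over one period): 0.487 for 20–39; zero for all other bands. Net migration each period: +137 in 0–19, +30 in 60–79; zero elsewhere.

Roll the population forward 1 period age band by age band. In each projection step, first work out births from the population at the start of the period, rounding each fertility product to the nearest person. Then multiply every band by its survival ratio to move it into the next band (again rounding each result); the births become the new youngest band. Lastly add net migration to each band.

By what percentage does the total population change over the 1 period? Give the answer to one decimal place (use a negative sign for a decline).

8.0

(Bands numbered youngest = 1 to oldest = 5.)
[period 1]
Births: 1590 × 0.487 = 774
Band 2: 1460 × 0.973 = 1421
Band 3: 1590 × 0.967 = 1538
Band 4: 1030 × 0.984 = 1014
Band 5: 1320 × 0.943 + 550 × 0.482 = 1245 + 265 = 1510
Net migration: Band 1 + 137 → 911; Band 4 + 30 → 1044
End of period: [911, 1421, 1538, 1044, 1510]
Total: 5950 → 6424; change = 474; percentage change = 8.0%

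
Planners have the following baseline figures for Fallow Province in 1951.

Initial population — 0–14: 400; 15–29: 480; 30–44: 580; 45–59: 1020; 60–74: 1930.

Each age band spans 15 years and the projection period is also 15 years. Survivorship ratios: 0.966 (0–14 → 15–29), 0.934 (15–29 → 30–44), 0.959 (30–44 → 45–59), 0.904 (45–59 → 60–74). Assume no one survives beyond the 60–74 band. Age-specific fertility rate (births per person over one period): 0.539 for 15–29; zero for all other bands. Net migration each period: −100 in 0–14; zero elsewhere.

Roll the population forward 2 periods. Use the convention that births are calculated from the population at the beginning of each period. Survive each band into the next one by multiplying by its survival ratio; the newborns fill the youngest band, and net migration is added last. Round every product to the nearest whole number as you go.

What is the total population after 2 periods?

1556

— Period 1 —
Births: 480 × 0.539 = 259
15–29: 400 × 0.966 = 386
30–44: 480 × 0.934 = 448
45–59: 580 × 0.959 = 556
60–74: 1020 × 0.904 = 922
Net migration: 0–14 − 100 → 159
End of period: [159, 386, 448, 556, 922]
— Period 2 —
Births: 386 × 0.539 = 208
15–29: 159 × 0.966 = 154
30–44: 386 × 0.934 = 361
45–59: 448 × 0.959 = 430
60–74: 556 × 0.904 = 503
Net migration: 0–14 − 100 → 108
End of period: [108, 154, 361, 430, 503]
Total after period 2: 108 + 154 + 361 + 430 + 503 = 1556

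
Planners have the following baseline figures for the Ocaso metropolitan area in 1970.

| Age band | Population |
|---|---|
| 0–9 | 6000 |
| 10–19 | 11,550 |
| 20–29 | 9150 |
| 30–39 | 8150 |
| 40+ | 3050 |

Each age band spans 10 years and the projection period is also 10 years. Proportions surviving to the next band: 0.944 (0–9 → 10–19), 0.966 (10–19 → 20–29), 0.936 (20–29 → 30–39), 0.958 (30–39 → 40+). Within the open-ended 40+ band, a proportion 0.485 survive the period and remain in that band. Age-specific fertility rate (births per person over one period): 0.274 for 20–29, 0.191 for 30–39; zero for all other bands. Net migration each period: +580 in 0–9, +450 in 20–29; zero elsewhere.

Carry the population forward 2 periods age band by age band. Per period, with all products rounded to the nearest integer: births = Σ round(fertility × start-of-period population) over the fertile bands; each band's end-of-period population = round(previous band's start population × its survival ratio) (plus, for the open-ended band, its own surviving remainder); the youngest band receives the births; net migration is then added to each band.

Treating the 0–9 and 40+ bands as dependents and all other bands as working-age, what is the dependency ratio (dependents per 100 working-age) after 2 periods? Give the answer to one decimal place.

85.5

— Period 1 —
Births: 9150 × 0.274 = 2507, 8150 × 0.191 = 1557 → total 4064
10–19: 6000 × 0.944 = 5664
20–29: 11550 × 0.966 = 11157
30–39: 9150 × 0.936 = 8564
40+: 8150 × 0.958 + 3050 × 0.485 = 7808 + 1479 = 9287
Net migration: 0–9 + 580 → 4644; 20–29 + 450 → 11607
End of period: [4644, 5664, 11607, 8564, 9287]
— Period 2 —
Births: 11607 × 0.274 = 3180, 8564 × 0.191 = 1636 → total 4816
10–19: 4644 × 0.944 = 4384
20–29: 5664 × 0.966 = 5471
30–39: 11607 × 0.936 = 10864
40+: 8564 × 0.958 + 9287 × 0.485 = 8204 + 4504 = 12708
Net migration: 0–9 + 580 → 5396; 20–29 + 450 → 5921
End of period: [5396, 4384, 5921, 10864, 12708]
Dependents (band 0–9 + band 40+) = 5396 + 12708 = 18104; working-age = 21169; ratio = 18104/21169 × 100 = 85.5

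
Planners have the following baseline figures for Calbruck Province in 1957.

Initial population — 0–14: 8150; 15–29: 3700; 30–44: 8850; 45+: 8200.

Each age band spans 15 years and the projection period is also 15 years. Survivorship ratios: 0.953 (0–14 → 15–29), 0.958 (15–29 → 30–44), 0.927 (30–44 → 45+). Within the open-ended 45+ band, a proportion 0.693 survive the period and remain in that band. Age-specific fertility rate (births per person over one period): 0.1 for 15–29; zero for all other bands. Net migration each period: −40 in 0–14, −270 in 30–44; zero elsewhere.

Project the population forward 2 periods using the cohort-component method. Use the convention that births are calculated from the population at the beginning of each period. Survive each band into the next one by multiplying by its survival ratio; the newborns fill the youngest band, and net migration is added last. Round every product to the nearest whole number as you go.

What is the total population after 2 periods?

Period 1:
Births: 3700 × 0.1 = 370
15–29: 8150 × 0.953 = 7767
30–44: 3700 × 0.958 = 3545
45+: 8850 × 0.927 + 8200 × 0.693 = 8204 + 5683 = 13887
Net migration: 0–14 − 40 → 330; 30–44 − 270 → 3275
→ [330, 7767, 3275, 13887]
Period 2:
Births: 7767 × 0.1 = 777
15–29: 330 × 0.953 = 314
30–44: 7767 × 0.958 = 7441
45+: 3275 × 0.927 + 13887 × 0.693 = 3036 + 9624 = 12660
Net migration: 0–14 − 40 → 737; 30–44 − 270 → 7171
→ [737, 314, 7171, 12660]
Total after period 2: 737 + 314 + 7171 + 12660 = 20882

20882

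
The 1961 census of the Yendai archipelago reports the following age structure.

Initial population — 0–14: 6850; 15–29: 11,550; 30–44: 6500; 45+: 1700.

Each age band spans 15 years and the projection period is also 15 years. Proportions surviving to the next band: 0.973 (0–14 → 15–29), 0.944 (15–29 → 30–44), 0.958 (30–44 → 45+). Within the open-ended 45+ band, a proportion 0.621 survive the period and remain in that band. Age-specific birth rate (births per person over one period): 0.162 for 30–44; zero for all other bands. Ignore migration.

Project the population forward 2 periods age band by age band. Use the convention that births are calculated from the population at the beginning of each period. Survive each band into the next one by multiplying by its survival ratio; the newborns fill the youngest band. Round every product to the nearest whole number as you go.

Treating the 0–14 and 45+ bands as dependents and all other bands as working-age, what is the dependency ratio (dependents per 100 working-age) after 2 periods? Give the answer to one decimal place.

228.7

(Groups numbered youngest = 1 to oldest = 4.)
Period 1.
Births: 6500 × 0.162 = 1053
Group 2: 6850 × 0.973 = 6665
Group 3: 11550 × 0.944 = 10903
Group 4: 6500 × 0.958 + 1700 × 0.621 = 6227 + 1056 = 7283
End of period: [1053, 6665, 10903, 7283]
Period 2.
Births: 10903 × 0.162 = 1766
Group 2: 1053 × 0.973 = 1025
Group 3: 6665 × 0.944 = 6292
Group 4: 10903 × 0.958 + 7283 × 0.621 = 10445 + 4523 = 14968
End of period: [1766, 1025, 6292, 14968]
Dependents (band 0–14 + band 45+) = 1766 + 14968 = 16734; working-age = 7317; ratio = 16734/7317 × 100 = 228.7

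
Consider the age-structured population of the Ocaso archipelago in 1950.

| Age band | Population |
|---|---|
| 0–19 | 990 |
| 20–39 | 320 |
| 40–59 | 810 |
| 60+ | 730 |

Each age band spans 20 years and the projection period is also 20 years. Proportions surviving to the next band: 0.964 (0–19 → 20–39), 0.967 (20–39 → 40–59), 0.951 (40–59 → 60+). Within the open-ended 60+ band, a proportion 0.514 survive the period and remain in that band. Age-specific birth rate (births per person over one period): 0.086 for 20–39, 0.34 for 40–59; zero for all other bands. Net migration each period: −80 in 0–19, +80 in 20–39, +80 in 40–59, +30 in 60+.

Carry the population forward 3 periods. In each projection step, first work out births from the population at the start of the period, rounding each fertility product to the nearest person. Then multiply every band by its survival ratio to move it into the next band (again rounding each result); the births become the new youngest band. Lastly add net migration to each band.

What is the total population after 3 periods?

2466

Numbering the groups 1..4 from youngest to oldest:
After projecting period 1:
Births: 320 × 0.086 = 28 ; 810 × 0.34 = 275 → 303
Group 2: 990 × 0.964 = 954
Group 3: 320 × 0.967 = 309
Group 4: 810 × 0.951 + 730 × 0.514 = 770 + 375 = 1145
Net migration: Group 1 − 80 → 223; Group 2 + 80 → 1034; Group 3 + 80 → 389; Group 4 + 30 → 1175
→ [223, 1034, 389, 1175]
After projecting period 2:
Births: 1034 × 0.086 = 89 ; 389 × 0.34 = 132 → 221
Group 2: 223 × 0.964 = 215
Group 3: 1034 × 0.967 = 1000
Group 4: 389 × 0.951 + 1175 × 0.514 = 370 + 604 = 974
Net migration: Group 1 − 80 → 141; Group 2 + 80 → 295; Group 3 + 80 → 1080; Group 4 + 30 → 1004
→ [141, 295, 1080, 1004]
After projecting period 3:
Births: 295 × 0.086 = 25 ; 1080 × 0.34 = 367 → 392
Group 2: 141 × 0.964 = 136
Group 3: 295 × 0.967 = 285
Group 4: 1080 × 0.951 + 1004 × 0.514 = 1027 + 516 = 1543
Net migration: Group 1 − 80 → 312; Group 2 + 80 → 216; Group 3 + 80 → 365; Group 4 + 30 → 1573
→ [312, 216, 365, 1573]
Total after period 3: 312 + 216 + 365 + 1573 = 2466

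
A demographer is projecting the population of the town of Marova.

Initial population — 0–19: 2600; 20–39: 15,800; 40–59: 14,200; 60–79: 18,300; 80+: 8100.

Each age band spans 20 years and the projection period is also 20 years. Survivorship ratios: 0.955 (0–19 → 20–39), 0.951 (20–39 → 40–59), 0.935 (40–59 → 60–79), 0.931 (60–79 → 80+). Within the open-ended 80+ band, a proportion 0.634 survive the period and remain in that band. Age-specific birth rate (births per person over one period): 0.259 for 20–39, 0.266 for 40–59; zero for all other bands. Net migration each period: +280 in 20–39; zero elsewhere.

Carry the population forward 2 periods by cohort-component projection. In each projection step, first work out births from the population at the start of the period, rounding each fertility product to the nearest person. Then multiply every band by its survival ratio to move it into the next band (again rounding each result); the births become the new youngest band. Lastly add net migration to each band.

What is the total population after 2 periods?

Let group 1 be 0–19 through group 5 = 80+.
— Period 1 —
Births: 15800 × 0.259 = 4092 ; 14200 × 0.266 = 3777 ⇒ total 7869
Group 2: 2600 × 0.955 = 2483
Group 3: 15800 × 0.951 = 15026
Group 4: 14200 × 0.935 = 13277
Group 5: 18300 × 0.931 + 8100 × 0.634 = 17037 + 5135 = 22172
Net migration: Group 2 + 280 → 2763
Population now: 0–19=7869, 20–39=2763, 40–59=15026, 60–79=13277, 80+=22172
— Period 2 —
Births: 2763 × 0.259 = 716 ; 15026 × 0.266 = 3997 ⇒ total 4713
Group 2: 7869 × 0.955 = 7515
Group 3: 2763 × 0.951 = 2628
Group 4: 15026 × 0.935 = 14049
Group 5: 13277 × 0.931 + 22172 × 0.634 = 12361 + 14057 = 26418
Net migration: Group 2 + 280 → 7795
Population now: 0–19=4713, 20–39=7795, 40–59=2628, 60–79=14049, 80+=26418
Total after period 2: 4713 + 7795 + 2628 + 14049 + 26418 = 55603

55603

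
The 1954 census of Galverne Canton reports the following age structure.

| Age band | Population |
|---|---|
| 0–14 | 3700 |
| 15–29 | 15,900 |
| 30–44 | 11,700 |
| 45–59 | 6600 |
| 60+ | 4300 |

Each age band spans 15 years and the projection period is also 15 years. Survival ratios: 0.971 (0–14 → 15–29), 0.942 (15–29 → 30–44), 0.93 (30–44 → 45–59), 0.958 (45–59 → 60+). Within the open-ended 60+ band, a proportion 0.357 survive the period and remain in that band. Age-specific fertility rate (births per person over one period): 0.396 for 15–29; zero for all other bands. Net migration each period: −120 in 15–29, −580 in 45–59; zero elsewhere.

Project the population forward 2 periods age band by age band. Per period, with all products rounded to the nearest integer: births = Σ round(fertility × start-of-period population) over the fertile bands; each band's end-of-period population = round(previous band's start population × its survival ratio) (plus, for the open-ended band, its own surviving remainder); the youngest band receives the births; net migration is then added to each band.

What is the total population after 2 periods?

36663

Call the groups 1 to 5, youngest first.
— Period 1 —
Births: 15900 * 0.396 = 6296
Group 2: 3700 * 0.971 = 3593
Group 3: 15900 * 0.942 = 14978
Group 4: 11700 * 0.93 = 10881
Group 5: 6600 * 0.958 + 4300 * 0.357 = 6323 + 1535 = 7858
Net migration: Group 2 − 120 → 3473; Group 4 − 580 → 10301
Giving 6296 / 3473 / 14978 / 10301 / 7858.
— Period 2 —
Births: 3473 * 0.396 = 1375
Group 2: 6296 * 0.971 = 6113
Group 3: 3473 * 0.942 = 3272
Group 4: 14978 * 0.93 = 13930
Group 5: 10301 * 0.958 + 7858 * 0.357 = 9868 + 2805 = 12673
Net migration: Group 2 − 120 → 5993; Group 4 − 580 → 13350
Giving 1375 / 5993 / 3272 / 13350 / 12673.
Total after period 2: 1375 + 5993 + 3272 + 13350 + 12673 = 36663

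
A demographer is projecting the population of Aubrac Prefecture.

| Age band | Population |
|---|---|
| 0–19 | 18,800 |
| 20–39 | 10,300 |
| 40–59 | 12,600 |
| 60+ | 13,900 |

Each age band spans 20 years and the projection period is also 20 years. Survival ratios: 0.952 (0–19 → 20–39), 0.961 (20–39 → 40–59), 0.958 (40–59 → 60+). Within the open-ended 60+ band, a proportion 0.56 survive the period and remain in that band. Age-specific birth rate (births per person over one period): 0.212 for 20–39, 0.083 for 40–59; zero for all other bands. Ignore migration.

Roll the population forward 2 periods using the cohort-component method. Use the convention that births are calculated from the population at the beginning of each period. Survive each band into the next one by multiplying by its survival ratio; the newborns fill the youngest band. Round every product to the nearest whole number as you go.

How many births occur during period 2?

Call the groups 1 to 4, youngest first.
Period 1.
Births: 10300 * 0.212 = 2184 ; 12600 * 0.083 = 1046 → total 3230
Group 2: 18800 * 0.952 = 17898
Group 3: 10300 * 0.961 = 9898
Group 4: 12600 * 0.958 + 13900 * 0.56 = 12071 + 7784 = 19855
Population now: 0–19=3230, 20–39=17898, 40–59=9898, 60+=19855
Period 2.
Births: 17898 * 0.212 = 3794 ; 9898 * 0.083 = 822 → total 4616
Group 2: 3230 * 0.952 = 3075
Group 3: 17898 * 0.961 = 17200
Group 4: 9898 * 0.958 + 19855 * 0.56 = 9482 + 11119 = 20601
Population now: 0–19=4616, 20–39=3075, 40–59=17200, 60+=20601

4616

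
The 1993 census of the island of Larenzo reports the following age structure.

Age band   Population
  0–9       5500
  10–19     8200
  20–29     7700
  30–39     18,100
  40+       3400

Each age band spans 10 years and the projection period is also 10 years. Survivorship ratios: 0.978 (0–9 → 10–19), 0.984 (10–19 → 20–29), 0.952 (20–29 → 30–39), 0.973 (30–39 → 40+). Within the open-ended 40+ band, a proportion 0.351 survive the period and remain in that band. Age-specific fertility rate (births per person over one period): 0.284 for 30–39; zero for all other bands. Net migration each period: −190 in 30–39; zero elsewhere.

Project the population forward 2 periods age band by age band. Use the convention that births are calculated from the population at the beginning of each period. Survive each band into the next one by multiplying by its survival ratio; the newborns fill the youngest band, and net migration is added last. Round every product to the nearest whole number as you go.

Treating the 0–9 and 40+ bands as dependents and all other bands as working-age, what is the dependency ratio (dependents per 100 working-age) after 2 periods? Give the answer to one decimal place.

87.4

Call the groups 1 to 5, youngest first.
— Period 1 —
Births: 18100 × 0.284 = 5140
Group 2: 5500 × 0.978 = 5379
Group 3: 8200 × 0.984 = 8069
Group 4: 7700 × 0.952 = 7330
Group 5: 18100 × 0.973 + 3400 × 0.351 = 17611 + 1193 = 18804
Net migration: Group 4 − 190 → 7140
→ [5140, 5379, 8069, 7140, 18804]
— Period 2 —
Births: 7140 × 0.284 = 2028
Group 2: 5140 × 0.978 = 5027
Group 3: 5379 × 0.984 = 5293
Group 4: 8069 × 0.952 = 7682
Group 5: 7140 × 0.973 + 18804 × 0.351 = 6947 + 6600 = 13547
Net migration: Group 4 − 190 → 7492
→ [2028, 5027, 5293, 7492, 13547]
Dependents (band 0–9 + band 40+) = 2028 + 13547 = 15575; working-age = 17812; ratio = 15575/17812 × 100 = 87.4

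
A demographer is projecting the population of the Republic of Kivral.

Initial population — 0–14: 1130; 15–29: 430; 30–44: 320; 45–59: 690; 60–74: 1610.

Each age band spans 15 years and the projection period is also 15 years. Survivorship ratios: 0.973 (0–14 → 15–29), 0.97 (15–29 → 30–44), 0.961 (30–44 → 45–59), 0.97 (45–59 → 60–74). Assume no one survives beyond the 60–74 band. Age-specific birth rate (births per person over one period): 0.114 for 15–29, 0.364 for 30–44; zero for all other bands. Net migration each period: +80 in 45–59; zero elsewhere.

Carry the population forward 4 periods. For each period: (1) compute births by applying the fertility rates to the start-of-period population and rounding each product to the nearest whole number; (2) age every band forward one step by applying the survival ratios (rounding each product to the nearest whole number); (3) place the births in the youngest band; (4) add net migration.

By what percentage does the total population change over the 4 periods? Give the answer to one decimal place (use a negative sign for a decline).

Let group 1 be 0–14 through group 5 = 60–74.
[period 1]
Births: 430 * 0.114 = 49, 320 * 0.364 = 116 → 165
Group 2: 1130 * 0.973 = 1099
Group 3: 430 * 0.97 = 417
Group 4: 320 * 0.961 = 308
Group 5: 690 * 0.97 = 669
Net migration: Group 4 + 80 → 388
Giving 165 / 1099 / 417 / 388 / 669.
[period 2]
Births: 1099 * 0.114 = 125, 417 * 0.364 = 152 → 277
Group 2: 165 * 0.973 = 161
Group 3: 1099 * 0.97 = 1066
Group 4: 417 * 0.961 = 401
Group 5: 388 * 0.97 = 376
Net migration: Group 4 + 80 → 481
Giving 277 / 161 / 1066 / 481 / 376.
[period 3]
Births: 161 * 0.114 = 18, 1066 * 0.364 = 388 → 406
Group 2: 277 * 0.973 = 270
Group 3: 161 * 0.97 = 156
Group 4: 1066 * 0.961 = 1024
Group 5: 481 * 0.97 = 467
Net migration: Group 4 + 80 → 1104
Giving 406 / 270 / 156 / 1104 / 467.
[period 4]
Births: 270 * 0.114 = 31, 156 * 0.364 = 57 → 88
Group 2: 406 * 0.973 = 395
Group 3: 270 * 0.97 = 262
Group 4: 156 * 0.961 = 150
Group 5: 1104 * 0.97 = 1071
Net migration: Group 4 + 80 → 230
Giving 88 / 395 / 262 / 230 / 1071.
Total: 4180 → 2046; change = -2134; percentage change = -51.1%

-51.1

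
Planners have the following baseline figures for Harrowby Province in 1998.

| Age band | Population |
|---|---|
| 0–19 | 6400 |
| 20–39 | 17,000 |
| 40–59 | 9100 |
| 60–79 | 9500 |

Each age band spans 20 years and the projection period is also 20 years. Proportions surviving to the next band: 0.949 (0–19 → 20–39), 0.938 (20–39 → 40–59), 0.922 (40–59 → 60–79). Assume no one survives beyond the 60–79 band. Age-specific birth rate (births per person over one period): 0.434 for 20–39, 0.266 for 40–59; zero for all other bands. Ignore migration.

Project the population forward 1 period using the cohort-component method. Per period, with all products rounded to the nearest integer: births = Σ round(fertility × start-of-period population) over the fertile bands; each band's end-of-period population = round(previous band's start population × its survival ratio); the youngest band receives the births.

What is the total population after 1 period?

40209

Let band 1 be 0–19 through band 4 = 60–79.
[period 1]
Births: 17000 × 0.434 = 7378  |  9100 × 0.266 = 2421 → total 9799
Band 2: 6400 × 0.949 = 6074
Band 3: 17000 × 0.938 = 15946
Band 4: 9100 × 0.922 = 8390
→ [9799, 6074, 15946, 8390]
Total after period 1: 9799 + 6074 + 15946 + 8390 = 40209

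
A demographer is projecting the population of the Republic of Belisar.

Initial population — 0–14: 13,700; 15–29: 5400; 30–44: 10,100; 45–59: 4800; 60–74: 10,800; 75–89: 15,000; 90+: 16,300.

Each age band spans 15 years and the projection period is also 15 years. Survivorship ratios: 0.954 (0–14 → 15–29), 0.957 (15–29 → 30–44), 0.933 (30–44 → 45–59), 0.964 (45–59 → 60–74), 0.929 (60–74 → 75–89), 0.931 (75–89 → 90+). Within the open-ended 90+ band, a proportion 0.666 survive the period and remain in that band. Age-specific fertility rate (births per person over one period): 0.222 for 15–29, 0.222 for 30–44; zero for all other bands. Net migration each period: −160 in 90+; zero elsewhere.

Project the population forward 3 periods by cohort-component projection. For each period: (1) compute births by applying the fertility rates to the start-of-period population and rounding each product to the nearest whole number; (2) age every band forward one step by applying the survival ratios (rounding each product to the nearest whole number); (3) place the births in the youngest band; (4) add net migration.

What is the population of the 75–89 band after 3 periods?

8439

Period 1.
Births: 5400 * 0.222 = 1199  |  10100 * 0.222 = 2242 → total 3441
15–29: 13700 * 0.954 = 13070
30–44: 5400 * 0.957 = 5168
45–59: 10100 * 0.933 = 9423
60–74: 4800 * 0.964 = 4627
75–89: 10800 * 0.929 = 10033
90+: 15000 * 0.931 + 16300 * 0.666 = 13965 + 10856 = 24821
Net migration: 90+ − 160 → 24661
→ [3441, 13070, 5168, 9423, 4627, 10033, 24661]
Period 2.
Births: 13070 * 0.222 = 2902  |  5168 * 0.222 = 1147 → total 4049
15–29: 3441 * 0.954 = 3283
30–44: 13070 * 0.957 = 12508
45–59: 5168 * 0.933 = 4822
60–74: 9423 * 0.964 = 9084
75–89: 4627 * 0.929 = 4298
90+: 10033 * 0.931 + 24661 * 0.666 = 9341 + 16424 = 25765
Net migration: 90+ − 160 → 25605
→ [4049, 3283, 12508, 4822, 9084, 4298, 25605]
Period 3.
Births: 3283 * 0.222 = 729  |  12508 * 0.222 = 2777 → total 3506
15–29: 4049 * 0.954 = 3863
30–44: 3283 * 0.957 = 3142
45–59: 12508 * 0.933 = 11670
60–74: 4822 * 0.964 = 4648
75–89: 9084 * 0.929 = 8439
90+: 4298 * 0.931 + 25605 * 0.666 = 4001 + 17053 = 21054
Net migration: 90+ − 160 → 20894
→ [3506, 3863, 3142, 11670, 4648, 8439, 20894]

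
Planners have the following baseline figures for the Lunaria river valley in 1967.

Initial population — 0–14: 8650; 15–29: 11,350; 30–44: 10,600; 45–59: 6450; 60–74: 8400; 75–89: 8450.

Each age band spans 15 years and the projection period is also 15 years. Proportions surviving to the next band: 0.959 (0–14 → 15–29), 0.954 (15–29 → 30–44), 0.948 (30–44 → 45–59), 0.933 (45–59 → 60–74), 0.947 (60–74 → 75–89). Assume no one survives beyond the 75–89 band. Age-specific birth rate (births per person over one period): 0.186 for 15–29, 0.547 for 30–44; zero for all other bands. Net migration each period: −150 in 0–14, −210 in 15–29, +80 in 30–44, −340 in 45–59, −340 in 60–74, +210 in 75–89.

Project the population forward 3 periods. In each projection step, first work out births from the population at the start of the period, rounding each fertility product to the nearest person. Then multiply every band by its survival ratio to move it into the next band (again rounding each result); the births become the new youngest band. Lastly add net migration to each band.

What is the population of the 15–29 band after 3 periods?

Let band 1 be 0–14 through band 6 = 75–89.
— Period 1 —
Births: 11350 × 0.186 = 2111 ; 10600 × 0.547 = 5798 ⇒ total 7909
Band 2: 8650 × 0.959 = 8295
Band 3: 11350 × 0.954 = 10828
Band 4: 10600 × 0.948 = 10049
Band 5: 6450 × 0.933 = 6018
Band 6: 8400 × 0.947 = 7955
Net migration: Band 1 − 150 → 7759; Band 2 − 210 → 8085; Band 3 + 80 → 10908; Band 4 − 340 → 9709; Band 5 − 340 → 5678; Band 6 + 210 → 8165
→ [7759, 8085, 10908, 9709, 5678, 8165]
— Period 2 —
Births: 8085 × 0.186 = 1504 ; 10908 × 0.547 = 5967 ⇒ total 7471
Band 2: 7759 × 0.959 = 7441
Band 3: 8085 × 0.954 = 7713
Band 4: 10908 × 0.948 = 10341
Band 5: 9709 × 0.933 = 9058
Band 6: 5678 × 0.947 = 5377
Net migration: Band 1 − 150 → 7321; Band 2 − 210 → 7231; Band 3 + 80 → 7793; Band 4 − 340 → 10001; Band 5 − 340 → 8718; Band 6 + 210 → 5587
→ [7321, 7231, 7793, 10001, 8718, 5587]
— Period 3 —
Births: 7231 × 0.186 = 1345 ; 7793 × 0.547 = 4263 ⇒ total 5608
Band 2: 7321 × 0.959 = 7021
Band 3: 7231 × 0.954 = 6898
Band 4: 7793 × 0.948 = 7388
Band 5: 10001 × 0.933 = 9331
Band 6: 8718 × 0.947 = 8256
Net migration: Band 1 − 150 → 5458; Band 2 − 210 → 6811; Band 3 + 80 → 6978; Band 4 − 340 → 7048; Band 5 − 340 → 8991; Band 6 + 210 → 8466
→ [5458, 6811, 6978, 7048, 8991, 8466]

6811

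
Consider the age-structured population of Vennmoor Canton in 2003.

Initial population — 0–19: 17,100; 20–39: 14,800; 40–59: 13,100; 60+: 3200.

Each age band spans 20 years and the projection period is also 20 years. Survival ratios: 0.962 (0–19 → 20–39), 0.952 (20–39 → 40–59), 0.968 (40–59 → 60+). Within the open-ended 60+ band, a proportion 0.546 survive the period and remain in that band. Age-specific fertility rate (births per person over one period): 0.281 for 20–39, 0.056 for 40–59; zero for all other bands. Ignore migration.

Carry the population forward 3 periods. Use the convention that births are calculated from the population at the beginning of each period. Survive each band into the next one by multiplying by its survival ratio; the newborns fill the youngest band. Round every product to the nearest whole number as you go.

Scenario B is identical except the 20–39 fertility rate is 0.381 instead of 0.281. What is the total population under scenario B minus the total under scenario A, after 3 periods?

3952

After projecting period 1:
Births: 14800 × 0.281 = 4159, 13100 × 0.056 = 734 — total 4893
20–39: 17100 × 0.962 = 16450
40–59: 14800 × 0.952 = 14090
60+: 13100 × 0.968 + 3200 × 0.546 = 12681 + 1747 = 14428
Population now: 0–19=4893, 20–39=16450, 40–59=14090, 60+=14428
After projecting period 2:
Births: 16450 × 0.281 = 4622, 14090 × 0.056 = 789 — total 5411
20–39: 4893 × 0.962 = 4707
40–59: 16450 × 0.952 = 15660
60+: 14090 × 0.968 + 14428 × 0.546 = 13639 + 7878 = 21517
Population now: 0–19=5411, 20–39=4707, 40–59=15660, 60+=21517
After projecting period 3:
Births: 4707 × 0.281 = 1323, 15660 × 0.056 = 877 — total 2200
20–39: 5411 × 0.962 = 5205
40–59: 4707 × 0.952 = 4481
60+: 15660 × 0.968 + 21517 × 0.546 = 15159 + 11748 = 26907
Population now: 0–19=2200, 20–39=5205, 40–59=4481, 60+=26907
Scenario A total after 3 periods: 38793
Scenario B projection —
After projecting period 1:
Births: 14800 × 0.381 = 5639, 13100 × 0.056 = 734 — total 6373
20–39: 17100 × 0.962 = 16450
40–59: 14800 × 0.952 = 14090
60+: 13100 × 0.968 + 3200 × 0.546 = 12681 + 1747 = 14428
Population now: 0–19=6373, 20–39=16450, 40–59=14090, 60+=14428
After projecting period 2:
Births: 16450 × 0.381 = 6267, 14090 × 0.056 = 789 — total 7056
20–39: 6373 × 0.962 = 6131
40–59: 16450 × 0.952 = 15660
60+: 14090 × 0.968 + 14428 × 0.546 = 13639 + 7878 = 21517
Population now: 0–19=7056, 20–39=6131, 40–59=15660, 60+=21517
After projecting period 3:
Births: 6131 × 0.381 = 2336, 15660 × 0.056 = 877 — total 3213
20–39: 7056 × 0.962 = 6788
40–59: 6131 × 0.952 = 5837
60+: 15660 × 0.968 + 21517 × 0.546 = 15159 + 11748 = 26907
Population now: 0–19=3213, 20–39=6788, 40–59=5837, 60+=26907
Scenario B total after 3 periods: 42745
Difference B − A = 42745 − 38793 = 3952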